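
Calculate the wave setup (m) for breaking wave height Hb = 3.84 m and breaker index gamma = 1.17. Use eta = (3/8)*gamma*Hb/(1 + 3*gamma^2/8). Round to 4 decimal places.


eta = (3/8) * gamma * Hb / (1 + 3*gamma^2/8)
Numerator = (3/8) * 1.17 * 3.84 = 1.684800
Denominator = 1 + 3*1.17^2/8 = 1 + 0.513338 = 1.513338
eta = 1.684800 / 1.513338
eta = 1.1133 m

1.1133


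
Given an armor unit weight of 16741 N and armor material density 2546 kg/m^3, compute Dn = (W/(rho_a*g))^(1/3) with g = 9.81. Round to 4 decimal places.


V = W / (rho_a * g)
V = 16741 / (2546 * 9.81)
V = 16741 / 24976.26
V = 0.670276 m^3
Dn = V^(1/3) = 0.670276^(1/3)
Dn = 0.8752 m

0.8752


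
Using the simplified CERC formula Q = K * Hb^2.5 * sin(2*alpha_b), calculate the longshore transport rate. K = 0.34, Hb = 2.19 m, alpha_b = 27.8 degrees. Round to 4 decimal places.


Q = K * Hb^2.5 * sin(2 * alpha_b)
Hb^2.5 = 2.19^2.5 = 7.097580
sin(2 * 27.8) = sin(55.6) = 0.825113
Q = 0.34 * 7.097580 * 0.825113
Q = 1.9911 m^3/s

1.9911


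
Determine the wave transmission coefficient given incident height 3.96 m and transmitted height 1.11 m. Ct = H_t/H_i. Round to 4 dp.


Ct = H_t / H_i
Ct = 1.11 / 3.96
Ct = 0.2803

0.2803


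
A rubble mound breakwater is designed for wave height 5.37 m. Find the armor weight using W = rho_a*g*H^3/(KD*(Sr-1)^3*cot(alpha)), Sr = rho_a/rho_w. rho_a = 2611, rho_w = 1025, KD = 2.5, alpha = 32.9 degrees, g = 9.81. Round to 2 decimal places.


Sr = rho_a / rho_w = 2611 / 1025 = 2.547317
(Sr - 1) = 1.547317
(Sr - 1)^3 = 3.704571
cot(32.9) = 1 / tan(32.9) = 1 / 0.646929 = 1.545765
Numerator = 2611 * 9.81 * 5.37^3 = 3966420.3381
Denominator = 2.5 * 3.704571 * 1.545765 = 14.315988
W = 3966420.3381 / 14.315988
W = 277062.28 N

277062.28


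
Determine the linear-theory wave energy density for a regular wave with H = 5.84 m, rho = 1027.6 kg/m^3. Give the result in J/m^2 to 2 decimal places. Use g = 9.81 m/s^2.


E = (1/8) * rho * g * H^2
E = (1/8) * 1027.6 * 9.81 * 5.84^2
E = 0.125 * 1027.6 * 9.81 * 34.1056
E = 42976.28 J/m^2

42976.28


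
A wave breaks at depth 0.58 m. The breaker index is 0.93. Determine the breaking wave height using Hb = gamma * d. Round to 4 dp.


Hb = gamma * d
Hb = 0.93 * 0.58
Hb = 0.5394 m

0.5394


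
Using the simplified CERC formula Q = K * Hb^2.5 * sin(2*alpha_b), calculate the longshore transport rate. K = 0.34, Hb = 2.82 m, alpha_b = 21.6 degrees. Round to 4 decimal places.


Q = K * Hb^2.5 * sin(2 * alpha_b)
Hb^2.5 = 2.82^2.5 = 13.354351
sin(2 * 21.6) = sin(43.2) = 0.684547
Q = 0.34 * 13.354351 * 0.684547
Q = 3.1082 m^3/s

3.1082


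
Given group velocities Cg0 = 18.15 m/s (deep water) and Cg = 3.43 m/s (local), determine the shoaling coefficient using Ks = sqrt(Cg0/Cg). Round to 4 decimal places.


Ks = sqrt(Cg0 / Cg)
Ks = sqrt(18.15 / 3.43)
Ks = sqrt(5.2915)
Ks = 2.3003

2.3003


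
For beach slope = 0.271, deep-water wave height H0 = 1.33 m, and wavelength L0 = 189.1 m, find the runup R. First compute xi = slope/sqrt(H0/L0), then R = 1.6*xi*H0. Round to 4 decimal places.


xi = slope / sqrt(H0/L0)
H0/L0 = 1.33/189.1 = 0.007033
sqrt(0.007033) = 0.083865
xi = 0.271 / 0.083865 = 3.231389
R = 1.6 * xi * H0 = 1.6 * 3.231389 * 1.33
R = 6.8764 m

6.8764


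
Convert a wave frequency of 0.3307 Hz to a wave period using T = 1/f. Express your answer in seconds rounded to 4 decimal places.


T = 1 / f
T = 1 / 0.3307
T = 3.0239 s

3.0239


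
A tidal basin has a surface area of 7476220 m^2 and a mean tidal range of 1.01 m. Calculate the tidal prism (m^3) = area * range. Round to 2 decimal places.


Tidal prism = Area * Tidal range
P = 7476220 * 1.01
P = 7550982.20 m^3

7550982.20


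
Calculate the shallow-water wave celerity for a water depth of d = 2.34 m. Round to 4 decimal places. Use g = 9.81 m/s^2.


Using the shallow-water approximation:
C = sqrt(g * d) = sqrt(9.81 * 2.34)
C = sqrt(22.9554)
C = 4.7912 m/s

4.7912


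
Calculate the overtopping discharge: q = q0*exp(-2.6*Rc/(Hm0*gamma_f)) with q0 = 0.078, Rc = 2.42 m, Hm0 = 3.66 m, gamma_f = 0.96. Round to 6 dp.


q = q0 * exp(-2.6 * Rc / (Hm0 * gamma_f))
Exponent = -2.6 * 2.42 / (3.66 * 0.96)
= -2.6 * 2.42 / 3.5136
= -1.790756
exp(-1.790756) = 0.166834
q = 0.078 * 0.166834
q = 0.013013 m^3/s/m

0.013013


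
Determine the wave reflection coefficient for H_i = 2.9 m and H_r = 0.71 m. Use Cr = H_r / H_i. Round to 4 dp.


Cr = H_r / H_i
Cr = 0.71 / 2.9
Cr = 0.2448

0.2448


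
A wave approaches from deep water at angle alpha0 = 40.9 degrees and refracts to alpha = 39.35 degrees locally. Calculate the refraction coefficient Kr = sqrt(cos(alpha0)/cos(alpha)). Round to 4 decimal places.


Kr = sqrt(cos(alpha0) / cos(alpha))
cos(40.9) = 0.755853
cos(39.35) = 0.773287
Kr = sqrt(0.755853 / 0.773287)
Kr = sqrt(0.977455)
Kr = 0.9887

0.9887


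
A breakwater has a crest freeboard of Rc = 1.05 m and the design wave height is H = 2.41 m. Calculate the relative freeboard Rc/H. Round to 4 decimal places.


Relative freeboard = Rc / H
= 1.05 / 2.41
= 0.4357

0.4357


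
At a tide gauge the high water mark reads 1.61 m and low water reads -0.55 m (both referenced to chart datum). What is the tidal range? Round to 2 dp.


Tidal range = High water - Low water
Tidal range = 1.61 - (-0.55)
Tidal range = 2.16 m

2.16


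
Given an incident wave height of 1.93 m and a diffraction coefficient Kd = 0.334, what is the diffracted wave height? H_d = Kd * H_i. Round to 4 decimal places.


H_d = Kd * H_i
H_d = 0.334 * 1.93
H_d = 0.6446 m

0.6446


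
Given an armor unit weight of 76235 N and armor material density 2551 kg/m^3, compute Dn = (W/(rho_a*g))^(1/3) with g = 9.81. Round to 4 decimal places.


V = W / (rho_a * g)
V = 76235 / (2551 * 9.81)
V = 76235 / 25025.31
V = 3.046316 m^3
Dn = V^(1/3) = 3.046316^(1/3)
Dn = 1.4496 m

1.4496


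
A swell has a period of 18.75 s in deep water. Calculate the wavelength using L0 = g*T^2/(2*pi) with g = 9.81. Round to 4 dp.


L0 = g * T^2 / (2 * pi)
L0 = 9.81 * 18.75^2 / (2 * pi)
L0 = 9.81 * 351.5625 / 6.28319
L0 = 3448.8281 / 6.28319
L0 = 548.8980 m

548.8980


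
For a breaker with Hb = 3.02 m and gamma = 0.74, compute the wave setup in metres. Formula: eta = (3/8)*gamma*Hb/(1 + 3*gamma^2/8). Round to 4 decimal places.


eta = (3/8) * gamma * Hb / (1 + 3*gamma^2/8)
Numerator = (3/8) * 0.74 * 3.02 = 0.838050
Denominator = 1 + 3*0.74^2/8 = 1 + 0.205350 = 1.205350
eta = 0.838050 / 1.205350
eta = 0.6953 m

0.6953


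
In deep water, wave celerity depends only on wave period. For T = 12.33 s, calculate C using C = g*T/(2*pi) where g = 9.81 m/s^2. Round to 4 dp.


We use the deep-water celerity formula:
C = g * T / (2 * pi)
C = 9.81 * 12.33 / (2 * 3.14159...)
C = 120.957300 / 6.283185
C = 19.2510 m/s

19.2510


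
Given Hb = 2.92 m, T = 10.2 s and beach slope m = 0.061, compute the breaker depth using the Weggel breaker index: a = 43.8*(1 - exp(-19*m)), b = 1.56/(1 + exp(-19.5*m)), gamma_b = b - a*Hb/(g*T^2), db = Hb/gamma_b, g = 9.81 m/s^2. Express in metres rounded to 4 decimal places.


a = 43.8 * (1 - exp(-19 * m))
exp(-19 * 0.061) = exp(-1.1590) = 0.313800
a = 43.8 * (1 - 0.313800) = 30.055568
b = 1.56 / (1 + exp(-19.5 * m))
exp(-19.5 * 0.061) = exp(-1.1895) = 0.304373
b = 1.56 / (1 + 0.304373) = 1.195977
Hb / (g * T^2) = 2.92 / (9.81 * 10.2^2) = 2.92 / 1020.6324 = 0.00286097
gamma_b = b - a * Hb/(g*T^2) = 1.195977 - 30.055568 * 0.00286097 = 1.109988
db = Hb / gamma_b = 2.92 / 1.109988
db = 2.6307 m

2.6307


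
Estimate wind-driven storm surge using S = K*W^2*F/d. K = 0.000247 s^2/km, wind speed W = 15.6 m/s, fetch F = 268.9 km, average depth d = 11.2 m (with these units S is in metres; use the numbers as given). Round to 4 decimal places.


S = K * W^2 * F / d
W^2 = 15.6^2 = 243.36
S = 0.000247 * 243.36 * 268.9 / 11.2
Numerator = 0.000247 * 243.36 * 268.9 = 16.163557
S = 16.163557 / 11.2 = 1.4432 m

1.4432


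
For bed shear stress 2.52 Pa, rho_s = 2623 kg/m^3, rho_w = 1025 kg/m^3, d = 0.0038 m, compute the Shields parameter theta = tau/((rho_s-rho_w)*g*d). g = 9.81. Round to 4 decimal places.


theta = tau / ((rho_s - rho_w) * g * d)
rho_s - rho_w = 2623 - 1025 = 1598
Denominator = 1598 * 9.81 * 0.0038 = 59.570244
theta = 2.52 / 59.570244
theta = 0.0423

0.0423


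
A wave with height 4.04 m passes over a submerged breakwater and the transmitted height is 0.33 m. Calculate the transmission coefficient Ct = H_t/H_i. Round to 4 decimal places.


Ct = H_t / H_i
Ct = 0.33 / 4.04
Ct = 0.0817

0.0817


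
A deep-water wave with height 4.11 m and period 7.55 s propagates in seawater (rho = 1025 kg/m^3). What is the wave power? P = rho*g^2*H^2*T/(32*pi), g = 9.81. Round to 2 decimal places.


P = rho * g^2 * H^2 * T / (32 * pi)
P = 1025 * 9.81^2 * 4.11^2 * 7.55 / (32 * pi)
P = 1025 * 96.2361 * 16.8921 * 7.55 / 100.53096
P = 125138.98 W/m

125138.98


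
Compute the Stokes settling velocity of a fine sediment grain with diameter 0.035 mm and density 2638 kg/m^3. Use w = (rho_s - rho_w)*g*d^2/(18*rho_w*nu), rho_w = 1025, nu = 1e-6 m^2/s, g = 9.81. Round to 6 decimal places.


w = (rho_s - rho_w) * g * d^2 / (18 * rho_w * nu)
d = 0.035 mm = 0.000035 m
rho_s - rho_w = 2638 - 1025 = 1613
Numerator = 1613 * 9.81 * (0.000035)^2 = 0.000019383824
Denominator = 18 * 1025 * 1e-6 = 0.018450
w = 0.001051 m/s

0.001051


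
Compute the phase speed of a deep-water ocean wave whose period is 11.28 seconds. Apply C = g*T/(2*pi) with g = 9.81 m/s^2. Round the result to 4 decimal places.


We use the deep-water celerity formula:
C = g * T / (2 * pi)
C = 9.81 * 11.28 / (2 * 3.14159...)
C = 110.656800 / 6.283185
C = 17.6116 m/s

17.6116


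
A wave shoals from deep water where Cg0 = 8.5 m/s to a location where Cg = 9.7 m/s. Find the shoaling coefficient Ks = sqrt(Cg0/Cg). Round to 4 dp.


Ks = sqrt(Cg0 / Cg)
Ks = sqrt(8.5 / 9.7)
Ks = sqrt(0.8763)
Ks = 0.9361

0.9361


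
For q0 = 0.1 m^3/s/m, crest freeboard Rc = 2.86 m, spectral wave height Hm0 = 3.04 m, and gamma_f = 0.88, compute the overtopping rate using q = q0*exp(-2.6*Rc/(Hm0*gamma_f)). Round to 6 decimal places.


q = q0 * exp(-2.6 * Rc / (Hm0 * gamma_f))
Exponent = -2.6 * 2.86 / (3.04 * 0.88)
= -2.6 * 2.86 / 2.6752
= -2.779605
exp(-2.779605) = 0.062063
q = 0.1 * 0.062063
q = 0.006206 m^3/s/m

0.006206


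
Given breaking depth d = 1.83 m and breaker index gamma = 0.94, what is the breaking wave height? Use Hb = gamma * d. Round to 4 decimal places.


Hb = gamma * d
Hb = 0.94 * 1.83
Hb = 1.7202 m

1.7202


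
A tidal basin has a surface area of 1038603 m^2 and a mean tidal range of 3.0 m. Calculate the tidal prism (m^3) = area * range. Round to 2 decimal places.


Tidal prism = Area * Tidal range
P = 1038603 * 3.0
P = 3115809.00 m^3

3115809.00


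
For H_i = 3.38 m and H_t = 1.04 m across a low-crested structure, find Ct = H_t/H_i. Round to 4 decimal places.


Ct = H_t / H_i
Ct = 1.04 / 3.38
Ct = 0.3077

0.3077


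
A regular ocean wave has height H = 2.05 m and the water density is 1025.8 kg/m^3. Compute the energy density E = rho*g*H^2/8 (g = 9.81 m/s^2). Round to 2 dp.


E = (1/8) * rho * g * H^2
E = (1/8) * 1025.8 * 9.81 * 2.05^2
E = 0.125 * 1025.8 * 9.81 * 4.2025
E = 5286.27 J/m^2

5286.27


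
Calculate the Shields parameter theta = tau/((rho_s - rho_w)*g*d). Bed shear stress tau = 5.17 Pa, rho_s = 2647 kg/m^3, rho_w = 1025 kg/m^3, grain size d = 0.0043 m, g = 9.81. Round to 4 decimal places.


theta = tau / ((rho_s - rho_w) * g * d)
rho_s - rho_w = 2647 - 1025 = 1622
Denominator = 1622 * 9.81 * 0.0043 = 68.420826
theta = 5.17 / 68.420826
theta = 0.0756

0.0756


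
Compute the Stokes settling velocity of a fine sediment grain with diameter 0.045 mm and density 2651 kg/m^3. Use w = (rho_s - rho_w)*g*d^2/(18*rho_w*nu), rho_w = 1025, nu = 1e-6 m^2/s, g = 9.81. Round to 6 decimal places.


w = (rho_s - rho_w) * g * d^2 / (18 * rho_w * nu)
d = 0.045 mm = 0.000045 m
rho_s - rho_w = 2651 - 1025 = 1626
Numerator = 1626 * 9.81 * (0.000045)^2 = 0.000032300896
Denominator = 18 * 1025 * 1e-6 = 0.018450
w = 0.001751 m/s

0.001751


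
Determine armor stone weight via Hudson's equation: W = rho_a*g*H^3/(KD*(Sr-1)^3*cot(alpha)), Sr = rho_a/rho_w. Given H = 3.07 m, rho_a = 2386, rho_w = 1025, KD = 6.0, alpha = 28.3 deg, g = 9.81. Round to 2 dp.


Sr = rho_a / rho_w = 2386 / 1025 = 2.327805
(Sr - 1) = 1.327805
(Sr - 1)^3 = 2.341007
cot(28.3) = 1 / tan(28.3) = 1 / 0.538445 = 1.857202
Numerator = 2386 * 9.81 * 3.07^3 = 677258.6696
Denominator = 6.0 * 2.341007 * 1.857202 = 26.086335
W = 677258.6696 / 26.086335
W = 25962.20 N

25962.20


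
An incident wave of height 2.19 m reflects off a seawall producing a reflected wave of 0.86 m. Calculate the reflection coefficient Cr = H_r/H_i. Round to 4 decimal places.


Cr = H_r / H_i
Cr = 0.86 / 2.19
Cr = 0.3927

0.3927


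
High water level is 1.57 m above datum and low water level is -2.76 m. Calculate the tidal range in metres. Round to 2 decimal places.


Tidal range = High water - Low water
Tidal range = 1.57 - (-2.76)
Tidal range = 4.33 m

4.33


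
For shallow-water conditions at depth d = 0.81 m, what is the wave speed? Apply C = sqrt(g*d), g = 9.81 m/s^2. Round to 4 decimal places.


Using the shallow-water approximation:
C = sqrt(g * d) = sqrt(9.81 * 0.81)
C = sqrt(7.9461)
C = 2.8189 m/s

2.8189


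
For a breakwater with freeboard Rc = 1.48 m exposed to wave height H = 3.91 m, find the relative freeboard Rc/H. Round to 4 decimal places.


Relative freeboard = Rc / H
= 1.48 / 3.91
= 0.3785

0.3785


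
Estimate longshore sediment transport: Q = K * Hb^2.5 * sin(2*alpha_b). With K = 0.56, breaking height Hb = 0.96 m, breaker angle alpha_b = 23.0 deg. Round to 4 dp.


Q = K * Hb^2.5 * sin(2 * alpha_b)
Hb^2.5 = 0.96^2.5 = 0.902980
sin(2 * 23.0) = sin(46.0) = 0.719340
Q = 0.56 * 0.902980 * 0.719340
Q = 0.3637 m^3/s

0.3637


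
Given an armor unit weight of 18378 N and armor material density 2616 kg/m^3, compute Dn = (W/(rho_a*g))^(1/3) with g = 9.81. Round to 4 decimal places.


V = W / (rho_a * g)
V = 18378 / (2616 * 9.81)
V = 18378 / 25662.96
V = 0.716129 m^3
Dn = V^(1/3) = 0.716129^(1/3)
Dn = 0.8947 m

0.8947


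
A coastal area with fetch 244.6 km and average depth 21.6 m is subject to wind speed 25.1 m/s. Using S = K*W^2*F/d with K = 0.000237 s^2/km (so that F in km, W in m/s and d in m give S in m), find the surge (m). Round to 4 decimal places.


S = K * W^2 * F / d
W^2 = 25.1^2 = 630.01
S = 0.000237 * 630.01 * 244.6 / 21.6
Numerator = 0.000237 * 630.01 * 244.6 = 36.521806
S = 36.521806 / 21.6 = 1.6908 m

1.6908


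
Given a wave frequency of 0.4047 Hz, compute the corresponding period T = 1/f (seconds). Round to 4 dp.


T = 1 / f
T = 1 / 0.4047
T = 2.4710 s

2.4710


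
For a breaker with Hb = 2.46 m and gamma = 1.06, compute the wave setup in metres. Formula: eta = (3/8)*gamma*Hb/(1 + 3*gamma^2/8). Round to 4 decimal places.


eta = (3/8) * gamma * Hb / (1 + 3*gamma^2/8)
Numerator = (3/8) * 1.06 * 2.46 = 0.977850
Denominator = 1 + 3*1.06^2/8 = 1 + 0.421350 = 1.421350
eta = 0.977850 / 1.421350
eta = 0.6880 m

0.6880


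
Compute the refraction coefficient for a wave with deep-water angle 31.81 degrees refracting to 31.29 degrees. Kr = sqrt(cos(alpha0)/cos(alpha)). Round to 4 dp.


Kr = sqrt(cos(alpha0) / cos(alpha))
cos(31.81) = 0.849801
cos(31.29) = 0.854549
Kr = sqrt(0.849801 / 0.854549)
Kr = sqrt(0.994443)
Kr = 0.9972

0.9972


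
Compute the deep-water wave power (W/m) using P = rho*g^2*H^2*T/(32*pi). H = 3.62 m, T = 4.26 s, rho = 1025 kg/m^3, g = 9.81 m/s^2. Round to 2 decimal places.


P = rho * g^2 * H^2 * T / (32 * pi)
P = 1025 * 9.81^2 * 3.62^2 * 4.26 / (32 * pi)
P = 1025 * 96.2361 * 13.1044 * 4.26 / 100.53096
P = 54775.81 W/m

54775.81


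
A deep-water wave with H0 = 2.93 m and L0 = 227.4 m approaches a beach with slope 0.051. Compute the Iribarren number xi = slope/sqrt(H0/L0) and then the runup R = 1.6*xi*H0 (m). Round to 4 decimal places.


xi = slope / sqrt(H0/L0)
H0/L0 = 2.93/227.4 = 0.012885
sqrt(0.012885) = 0.113511
xi = 0.051 / 0.113511 = 0.449295
R = 1.6 * xi * H0 = 1.6 * 0.449295 * 2.93
R = 2.1063 m

2.1063


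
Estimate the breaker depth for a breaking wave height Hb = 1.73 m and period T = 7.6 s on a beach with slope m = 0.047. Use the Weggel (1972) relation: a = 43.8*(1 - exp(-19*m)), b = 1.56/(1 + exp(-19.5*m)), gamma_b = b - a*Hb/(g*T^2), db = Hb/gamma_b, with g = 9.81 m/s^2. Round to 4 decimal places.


a = 43.8 * (1 - exp(-19 * m))
exp(-19 * 0.047) = exp(-0.8930) = 0.409426
a = 43.8 * (1 - 0.409426) = 25.867157
b = 1.56 / (1 + exp(-19.5 * m))
exp(-19.5 * 0.047) = exp(-0.9165) = 0.399916
b = 1.56 / (1 + 0.399916) = 1.114352
Hb / (g * T^2) = 1.73 / (9.81 * 7.6^2) = 1.73 / 566.6256 = 0.00305316
gamma_b = b - a * Hb/(g*T^2) = 1.114352 - 25.867157 * 0.00305316 = 1.035376
db = Hb / gamma_b = 1.73 / 1.035376
db = 1.6709 m

1.6709


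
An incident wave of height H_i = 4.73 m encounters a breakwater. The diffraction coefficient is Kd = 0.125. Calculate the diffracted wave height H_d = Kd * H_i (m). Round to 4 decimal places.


H_d = Kd * H_i
H_d = 0.125 * 4.73
H_d = 0.5913 m

0.5913


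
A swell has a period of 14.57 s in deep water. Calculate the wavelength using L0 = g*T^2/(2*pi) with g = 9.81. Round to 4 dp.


L0 = g * T^2 / (2 * pi)
L0 = 9.81 * 14.57^2 / (2 * pi)
L0 = 9.81 * 212.2849 / 6.28319
L0 = 2082.5149 / 6.28319
L0 = 331.4425 m

331.4425


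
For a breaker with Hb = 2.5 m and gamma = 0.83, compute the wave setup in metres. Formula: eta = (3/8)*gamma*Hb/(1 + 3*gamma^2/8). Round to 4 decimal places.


eta = (3/8) * gamma * Hb / (1 + 3*gamma^2/8)
Numerator = (3/8) * 0.83 * 2.5 = 0.778125
Denominator = 1 + 3*0.83^2/8 = 1 + 0.258338 = 1.258338
eta = 0.778125 / 1.258338
eta = 0.6184 m

0.6184


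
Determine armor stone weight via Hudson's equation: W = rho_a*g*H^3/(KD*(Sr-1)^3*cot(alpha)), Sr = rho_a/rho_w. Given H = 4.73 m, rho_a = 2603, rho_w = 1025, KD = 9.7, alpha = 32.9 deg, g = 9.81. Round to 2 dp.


Sr = rho_a / rho_w = 2603 / 1025 = 2.539512
(Sr - 1) = 1.539512
(Sr - 1)^3 = 3.648794
cot(32.9) = 1 / tan(32.9) = 1 / 0.646929 = 1.545765
Numerator = 2603 * 9.81 * 4.73^3 = 2702256.6713
Denominator = 9.7 * 3.648794 * 1.545765 = 54.709722
W = 2702256.6713 / 54.709722
W = 49392.62 N

49392.62


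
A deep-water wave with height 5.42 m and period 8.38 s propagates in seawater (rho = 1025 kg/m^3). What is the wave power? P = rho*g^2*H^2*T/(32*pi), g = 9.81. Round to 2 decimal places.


P = rho * g^2 * H^2 * T / (32 * pi)
P = 1025 * 9.81^2 * 5.42^2 * 8.38 / (32 * pi)
P = 1025 * 96.2361 * 29.3764 * 8.38 / 100.53096
P = 241548.65 W/m

241548.65


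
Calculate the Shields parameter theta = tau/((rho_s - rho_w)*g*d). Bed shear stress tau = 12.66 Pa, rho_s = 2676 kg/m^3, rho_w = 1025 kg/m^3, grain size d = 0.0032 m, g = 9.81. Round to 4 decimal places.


theta = tau / ((rho_s - rho_w) * g * d)
rho_s - rho_w = 2676 - 1025 = 1651
Denominator = 1651 * 9.81 * 0.0032 = 51.828192
theta = 12.66 / 51.828192
theta = 0.2443

0.2443


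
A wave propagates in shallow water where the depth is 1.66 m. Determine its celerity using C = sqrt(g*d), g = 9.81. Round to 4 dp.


Using the shallow-water approximation:
C = sqrt(g * d) = sqrt(9.81 * 1.66)
C = sqrt(16.2846)
C = 4.0354 m/s

4.0354


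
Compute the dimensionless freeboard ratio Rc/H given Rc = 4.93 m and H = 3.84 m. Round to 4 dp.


Relative freeboard = Rc / H
= 4.93 / 3.84
= 1.2839

1.2839


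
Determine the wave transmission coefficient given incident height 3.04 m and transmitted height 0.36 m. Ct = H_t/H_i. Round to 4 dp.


Ct = H_t / H_i
Ct = 0.36 / 3.04
Ct = 0.1184

0.1184


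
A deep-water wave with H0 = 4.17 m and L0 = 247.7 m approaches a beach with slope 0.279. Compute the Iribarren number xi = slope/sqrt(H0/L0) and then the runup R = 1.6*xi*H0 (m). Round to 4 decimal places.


xi = slope / sqrt(H0/L0)
H0/L0 = 4.17/247.7 = 0.016835
sqrt(0.016835) = 0.129749
xi = 0.279 / 0.129749 = 2.150301
R = 1.6 * xi * H0 = 1.6 * 2.150301 * 4.17
R = 14.3468 m

14.3468


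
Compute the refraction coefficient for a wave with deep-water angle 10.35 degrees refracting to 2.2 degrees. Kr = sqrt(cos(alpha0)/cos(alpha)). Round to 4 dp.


Kr = sqrt(cos(alpha0) / cos(alpha))
cos(10.35) = 0.983729
cos(2.2) = 0.999263
Kr = sqrt(0.983729 / 0.999263)
Kr = sqrt(0.984454)
Kr = 0.9922

0.9922


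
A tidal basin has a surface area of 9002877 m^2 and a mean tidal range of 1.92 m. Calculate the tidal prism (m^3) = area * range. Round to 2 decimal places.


Tidal prism = Area * Tidal range
P = 9002877 * 1.92
P = 17285523.84 m^3

17285523.84


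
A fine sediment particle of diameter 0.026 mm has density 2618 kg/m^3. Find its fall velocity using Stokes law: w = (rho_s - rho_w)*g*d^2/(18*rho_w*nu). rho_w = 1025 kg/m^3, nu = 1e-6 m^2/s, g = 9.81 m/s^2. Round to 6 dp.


w = (rho_s - rho_w) * g * d^2 / (18 * rho_w * nu)
d = 0.026 mm = 0.000026 m
rho_s - rho_w = 2618 - 1025 = 1593
Numerator = 1593 * 9.81 * (0.000026)^2 = 0.000010564075
Denominator = 18 * 1025 * 1e-6 = 0.018450
w = 0.000573 m/s

0.000573


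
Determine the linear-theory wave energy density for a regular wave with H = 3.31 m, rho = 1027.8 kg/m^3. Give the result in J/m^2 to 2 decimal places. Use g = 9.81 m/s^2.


E = (1/8) * rho * g * H^2
E = (1/8) * 1027.8 * 9.81 * 3.31^2
E = 0.125 * 1027.8 * 9.81 * 10.9561
E = 13808.41 J/m^2

13808.41


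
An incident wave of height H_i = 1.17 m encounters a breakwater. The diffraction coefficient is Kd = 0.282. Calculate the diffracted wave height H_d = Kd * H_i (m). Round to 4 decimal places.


H_d = Kd * H_i
H_d = 0.282 * 1.17
H_d = 0.3299 m

0.3299


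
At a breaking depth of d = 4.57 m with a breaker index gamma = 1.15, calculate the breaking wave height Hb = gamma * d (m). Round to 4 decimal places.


Hb = gamma * d
Hb = 1.15 * 4.57
Hb = 5.2555 m

5.2555


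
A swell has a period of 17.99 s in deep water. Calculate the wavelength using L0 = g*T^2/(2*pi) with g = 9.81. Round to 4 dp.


L0 = g * T^2 / (2 * pi)
L0 = 9.81 * 17.99^2 / (2 * pi)
L0 = 9.81 * 323.6401 / 6.28319
L0 = 3174.9094 / 6.28319
L0 = 505.3025 m

505.3025


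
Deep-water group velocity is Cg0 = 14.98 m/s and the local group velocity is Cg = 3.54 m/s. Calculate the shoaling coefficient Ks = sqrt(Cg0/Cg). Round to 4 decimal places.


Ks = sqrt(Cg0 / Cg)
Ks = sqrt(14.98 / 3.54)
Ks = sqrt(4.2316)
Ks = 2.0571

2.0571


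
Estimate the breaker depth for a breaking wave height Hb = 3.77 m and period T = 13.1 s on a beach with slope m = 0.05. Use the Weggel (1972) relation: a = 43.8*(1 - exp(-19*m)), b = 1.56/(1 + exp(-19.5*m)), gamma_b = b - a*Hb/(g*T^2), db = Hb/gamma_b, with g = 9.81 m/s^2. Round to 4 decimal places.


a = 43.8 * (1 - exp(-19 * m))
exp(-19 * 0.05) = exp(-0.9500) = 0.386741
a = 43.8 * (1 - 0.386741) = 26.860743
b = 1.56 / (1 + exp(-19.5 * m))
exp(-19.5 * 0.05) = exp(-0.9750) = 0.377192
b = 1.56 / (1 + 0.377192) = 1.132739
Hb / (g * T^2) = 3.77 / (9.81 * 13.1^2) = 3.77 / 1683.4941 = 0.00223939
gamma_b = b - a * Hb/(g*T^2) = 1.132739 - 26.860743 * 0.00223939 = 1.072588
db = Hb / gamma_b = 3.77 / 1.072588
db = 3.5149 m

3.5149


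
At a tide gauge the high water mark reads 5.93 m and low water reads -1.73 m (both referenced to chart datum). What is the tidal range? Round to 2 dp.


Tidal range = High water - Low water
Tidal range = 5.93 - (-1.73)
Tidal range = 7.66 m

7.66


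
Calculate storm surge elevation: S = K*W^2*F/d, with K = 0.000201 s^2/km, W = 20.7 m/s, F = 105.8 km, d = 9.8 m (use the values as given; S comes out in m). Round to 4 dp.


S = K * W^2 * F / d
W^2 = 20.7^2 = 428.49
S = 0.000201 * 428.49 * 105.8 / 9.8
Numerator = 0.000201 * 428.49 * 105.8 = 9.112183
S = 9.112183 / 9.8 = 0.9298 m

0.9298


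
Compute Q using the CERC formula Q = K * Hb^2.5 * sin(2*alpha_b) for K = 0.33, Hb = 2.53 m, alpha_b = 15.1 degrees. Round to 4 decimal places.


Q = K * Hb^2.5 * sin(2 * alpha_b)
Hb^2.5 = 2.53^2.5 = 10.181255
sin(2 * 15.1) = sin(30.2) = 0.503020
Q = 0.33 * 10.181255 * 0.503020
Q = 1.6901 m^3/s

1.6901


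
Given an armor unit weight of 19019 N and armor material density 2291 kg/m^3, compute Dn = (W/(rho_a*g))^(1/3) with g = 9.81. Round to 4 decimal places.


V = W / (rho_a * g)
V = 19019 / (2291 * 9.81)
V = 19019 / 22474.71
V = 0.846240 m^3
Dn = V^(1/3) = 0.846240^(1/3)
Dn = 0.9459 m

0.9459


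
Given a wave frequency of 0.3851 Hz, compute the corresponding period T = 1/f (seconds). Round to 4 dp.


T = 1 / f
T = 1 / 0.3851
T = 2.5967 s

2.5967


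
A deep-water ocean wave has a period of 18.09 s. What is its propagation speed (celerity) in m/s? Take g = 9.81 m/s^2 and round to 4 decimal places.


We use the deep-water celerity formula:
C = g * T / (2 * pi)
C = 9.81 * 18.09 / (2 * 3.14159...)
C = 177.462900 / 6.283185
C = 28.2441 m/s

28.2441


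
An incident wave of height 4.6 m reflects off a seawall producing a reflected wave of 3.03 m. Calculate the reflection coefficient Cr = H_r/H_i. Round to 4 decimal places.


Cr = H_r / H_i
Cr = 3.03 / 4.6
Cr = 0.6587

0.6587


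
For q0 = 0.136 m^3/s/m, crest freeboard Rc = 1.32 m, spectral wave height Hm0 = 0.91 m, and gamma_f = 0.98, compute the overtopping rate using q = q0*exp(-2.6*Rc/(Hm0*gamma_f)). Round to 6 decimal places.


q = q0 * exp(-2.6 * Rc / (Hm0 * gamma_f))
Exponent = -2.6 * 1.32 / (0.91 * 0.98)
= -2.6 * 1.32 / 0.8918
= -3.848397
exp(-3.848397) = 0.021314
q = 0.136 * 0.021314
q = 0.002899 m^3/s/m

0.002899


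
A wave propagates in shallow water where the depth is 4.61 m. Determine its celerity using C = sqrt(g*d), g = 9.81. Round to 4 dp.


Using the shallow-water approximation:
C = sqrt(g * d) = sqrt(9.81 * 4.61)
C = sqrt(45.2241)
C = 6.7249 m/s

6.7249


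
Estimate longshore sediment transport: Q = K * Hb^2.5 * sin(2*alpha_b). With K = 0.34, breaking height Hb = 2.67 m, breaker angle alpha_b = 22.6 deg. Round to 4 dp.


Q = K * Hb^2.5 * sin(2 * alpha_b)
Hb^2.5 = 2.67^2.5 = 11.648719
sin(2 * 22.6) = sin(45.2) = 0.709571
Q = 0.34 * 11.648719 * 0.709571
Q = 2.8103 m^3/s

2.8103


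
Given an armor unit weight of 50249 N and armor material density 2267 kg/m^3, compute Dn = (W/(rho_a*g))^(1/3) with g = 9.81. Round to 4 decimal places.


V = W / (rho_a * g)
V = 50249 / (2267 * 9.81)
V = 50249 / 22239.27
V = 2.259472 m^3
Dn = V^(1/3) = 2.259472^(1/3)
Dn = 1.3122 m

1.3122


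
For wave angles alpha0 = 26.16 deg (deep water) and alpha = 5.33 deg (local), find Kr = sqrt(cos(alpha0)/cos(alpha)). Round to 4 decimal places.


Kr = sqrt(cos(alpha0) / cos(alpha))
cos(26.16) = 0.897566
cos(5.33) = 0.995676
Kr = sqrt(0.897566 / 0.995676)
Kr = sqrt(0.901464)
Kr = 0.9495

0.9495


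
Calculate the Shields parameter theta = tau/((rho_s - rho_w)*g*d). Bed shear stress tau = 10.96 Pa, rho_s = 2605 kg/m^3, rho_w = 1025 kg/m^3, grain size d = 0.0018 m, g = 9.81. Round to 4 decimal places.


theta = tau / ((rho_s - rho_w) * g * d)
rho_s - rho_w = 2605 - 1025 = 1580
Denominator = 1580 * 9.81 * 0.0018 = 27.899640
theta = 10.96 / 27.899640
theta = 0.3928

0.3928


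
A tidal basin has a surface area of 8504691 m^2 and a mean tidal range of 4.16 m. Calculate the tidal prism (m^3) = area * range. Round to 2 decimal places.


Tidal prism = Area * Tidal range
P = 8504691 * 4.16
P = 35379514.56 m^3

35379514.56


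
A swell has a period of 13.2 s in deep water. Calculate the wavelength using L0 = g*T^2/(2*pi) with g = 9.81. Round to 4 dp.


L0 = g * T^2 / (2 * pi)
L0 = 9.81 * 13.2^2 / (2 * pi)
L0 = 9.81 * 174.2400 / 6.28319
L0 = 1709.2944 / 6.28319
L0 = 272.0427 m

272.0427


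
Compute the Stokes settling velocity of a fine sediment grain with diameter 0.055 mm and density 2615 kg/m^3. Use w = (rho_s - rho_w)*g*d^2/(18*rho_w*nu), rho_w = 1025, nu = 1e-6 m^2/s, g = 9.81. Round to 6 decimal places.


w = (rho_s - rho_w) * g * d^2 / (18 * rho_w * nu)
d = 0.055 mm = 0.000055 m
rho_s - rho_w = 2615 - 1025 = 1590
Numerator = 1590 * 9.81 * (0.000055)^2 = 0.000047183648
Denominator = 18 * 1025 * 1e-6 = 0.018450
w = 0.002557 m/s

0.002557


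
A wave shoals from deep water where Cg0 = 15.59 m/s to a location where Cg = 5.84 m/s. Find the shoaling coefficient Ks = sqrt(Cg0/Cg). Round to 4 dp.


Ks = sqrt(Cg0 / Cg)
Ks = sqrt(15.59 / 5.84)
Ks = sqrt(2.6695)
Ks = 1.6339

1.6339


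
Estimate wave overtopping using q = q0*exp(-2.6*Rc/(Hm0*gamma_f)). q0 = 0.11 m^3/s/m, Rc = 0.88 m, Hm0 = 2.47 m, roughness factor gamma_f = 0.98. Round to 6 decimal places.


q = q0 * exp(-2.6 * Rc / (Hm0 * gamma_f))
Exponent = -2.6 * 0.88 / (2.47 * 0.98)
= -2.6 * 0.88 / 2.4206
= -0.945220
exp(-0.945220) = 0.388594
q = 0.11 * 0.388594
q = 0.042745 m^3/s/m

0.042745


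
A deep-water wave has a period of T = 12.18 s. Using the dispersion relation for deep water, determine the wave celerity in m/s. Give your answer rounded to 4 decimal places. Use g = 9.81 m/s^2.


We use the deep-water celerity formula:
C = g * T / (2 * pi)
C = 9.81 * 12.18 / (2 * 3.14159...)
C = 119.485800 / 6.283185
C = 19.0168 m/s

19.0168


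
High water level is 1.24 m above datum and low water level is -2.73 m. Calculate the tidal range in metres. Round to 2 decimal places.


Tidal range = High water - Low water
Tidal range = 1.24 - (-2.73)
Tidal range = 3.97 m

3.97


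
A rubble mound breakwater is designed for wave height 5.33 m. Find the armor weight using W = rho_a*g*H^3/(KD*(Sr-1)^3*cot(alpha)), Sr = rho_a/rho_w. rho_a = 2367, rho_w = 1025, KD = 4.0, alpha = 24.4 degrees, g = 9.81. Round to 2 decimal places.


Sr = rho_a / rho_w = 2367 / 1025 = 2.309268
(Sr - 1) = 1.309268
(Sr - 1)^3 = 2.244326
cot(24.4) = 1 / tan(24.4) = 1 / 0.453620 = 2.204488
Numerator = 2367 * 9.81 * 5.33^3 = 3516000.2104
Denominator = 4.0 * 2.244326 * 2.204488 = 19.790357
W = 3516000.2104 / 19.790357
W = 177662.29 N

177662.29


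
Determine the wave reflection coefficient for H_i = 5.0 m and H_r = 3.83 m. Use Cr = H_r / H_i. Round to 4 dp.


Cr = H_r / H_i
Cr = 3.83 / 5.0
Cr = 0.7660

0.7660


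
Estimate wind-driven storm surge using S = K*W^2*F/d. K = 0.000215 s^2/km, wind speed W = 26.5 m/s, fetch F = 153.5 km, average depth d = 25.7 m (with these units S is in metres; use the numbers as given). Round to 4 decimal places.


S = K * W^2 * F / d
W^2 = 26.5^2 = 702.25
S = 0.000215 * 702.25 * 153.5 / 25.7
Numerator = 0.000215 * 702.25 * 153.5 = 23.176006
S = 23.176006 / 25.7 = 0.9018 m

0.9018


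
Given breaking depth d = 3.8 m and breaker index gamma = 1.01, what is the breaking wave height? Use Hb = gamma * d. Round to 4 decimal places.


Hb = gamma * d
Hb = 1.01 * 3.8
Hb = 3.8380 m

3.8380


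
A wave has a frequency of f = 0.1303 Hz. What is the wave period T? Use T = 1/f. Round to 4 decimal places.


T = 1 / f
T = 1 / 0.1303
T = 7.6746 s

7.6746


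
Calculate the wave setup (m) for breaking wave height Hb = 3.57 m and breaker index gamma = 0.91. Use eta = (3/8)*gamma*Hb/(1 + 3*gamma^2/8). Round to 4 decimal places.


eta = (3/8) * gamma * Hb / (1 + 3*gamma^2/8)
Numerator = (3/8) * 0.91 * 3.57 = 1.218263
Denominator = 1 + 3*0.91^2/8 = 1 + 0.310538 = 1.310538
eta = 1.218263 / 1.310538
eta = 0.9296 m

0.9296


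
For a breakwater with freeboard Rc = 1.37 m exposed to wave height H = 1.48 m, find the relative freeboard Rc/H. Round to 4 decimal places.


Relative freeboard = Rc / H
= 1.37 / 1.48
= 0.9257

0.9257


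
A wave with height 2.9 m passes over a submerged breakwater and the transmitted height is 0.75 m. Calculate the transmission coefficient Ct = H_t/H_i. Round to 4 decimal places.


Ct = H_t / H_i
Ct = 0.75 / 2.9
Ct = 0.2586

0.2586


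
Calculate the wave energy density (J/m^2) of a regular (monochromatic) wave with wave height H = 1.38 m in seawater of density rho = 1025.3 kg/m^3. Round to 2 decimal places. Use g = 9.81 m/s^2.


E = (1/8) * rho * g * H^2
E = (1/8) * 1025.3 * 9.81 * 1.38^2
E = 0.125 * 1025.3 * 9.81 * 1.9044
E = 2394.35 J/m^2

2394.35


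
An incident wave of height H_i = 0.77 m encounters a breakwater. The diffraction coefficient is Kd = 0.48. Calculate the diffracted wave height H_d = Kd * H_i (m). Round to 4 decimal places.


H_d = Kd * H_i
H_d = 0.48 * 0.77
H_d = 0.3696 m

0.3696


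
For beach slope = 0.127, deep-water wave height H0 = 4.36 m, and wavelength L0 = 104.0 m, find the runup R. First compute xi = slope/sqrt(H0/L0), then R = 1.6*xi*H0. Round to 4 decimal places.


xi = slope / sqrt(H0/L0)
H0/L0 = 4.36/104.0 = 0.041923
sqrt(0.041923) = 0.204751
xi = 0.127 / 0.204751 = 0.620265
R = 1.6 * xi * H0 = 1.6 * 0.620265 * 4.36
R = 4.3270 m

4.3270


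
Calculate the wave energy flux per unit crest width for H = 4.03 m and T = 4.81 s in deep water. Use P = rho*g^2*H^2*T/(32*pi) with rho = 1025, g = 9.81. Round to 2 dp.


P = rho * g^2 * H^2 * T / (32 * pi)
P = 1025 * 9.81^2 * 4.03^2 * 4.81 / (32 * pi)
P = 1025 * 96.2361 * 16.2409 * 4.81 / 100.53096
P = 76650.89 W/m

76650.89


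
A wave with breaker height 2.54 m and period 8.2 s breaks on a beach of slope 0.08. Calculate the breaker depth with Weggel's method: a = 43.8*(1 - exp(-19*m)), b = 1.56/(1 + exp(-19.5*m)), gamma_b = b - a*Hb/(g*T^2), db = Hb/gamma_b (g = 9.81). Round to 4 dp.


a = 43.8 * (1 - exp(-19 * m))
exp(-19 * 0.08) = exp(-1.5200) = 0.218712
a = 43.8 * (1 - 0.218712) = 34.220419
b = 1.56 / (1 + exp(-19.5 * m))
exp(-19.5 * 0.08) = exp(-1.5600) = 0.210136
b = 1.56 / (1 + 0.210136) = 1.289111
Hb / (g * T^2) = 2.54 / (9.81 * 8.2^2) = 2.54 / 659.6244 = 0.00385068
gamma_b = b - a * Hb/(g*T^2) = 1.289111 - 34.220419 * 0.00385068 = 1.157339
db = Hb / gamma_b = 2.54 / 1.157339
db = 2.1947 m

2.1947


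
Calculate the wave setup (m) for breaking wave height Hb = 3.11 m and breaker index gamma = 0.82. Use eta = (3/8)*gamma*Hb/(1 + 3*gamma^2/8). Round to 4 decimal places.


eta = (3/8) * gamma * Hb / (1 + 3*gamma^2/8)
Numerator = (3/8) * 0.82 * 3.11 = 0.956325
Denominator = 1 + 3*0.82^2/8 = 1 + 0.252150 = 1.252150
eta = 0.956325 / 1.252150
eta = 0.7637 m

0.7637


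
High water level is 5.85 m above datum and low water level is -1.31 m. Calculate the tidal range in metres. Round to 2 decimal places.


Tidal range = High water - Low water
Tidal range = 5.85 - (-1.31)
Tidal range = 7.16 m

7.16


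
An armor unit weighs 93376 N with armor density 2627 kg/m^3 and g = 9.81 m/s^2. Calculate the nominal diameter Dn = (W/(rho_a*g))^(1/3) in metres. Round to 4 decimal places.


V = W / (rho_a * g)
V = 93376 / (2627 * 9.81)
V = 93376 / 25770.87
V = 3.623316 m^3
Dn = V^(1/3) = 3.623316^(1/3)
Dn = 1.5359 m

1.5359


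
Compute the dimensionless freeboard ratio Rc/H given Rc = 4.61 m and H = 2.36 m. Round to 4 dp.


Relative freeboard = Rc / H
= 4.61 / 2.36
= 1.9534

1.9534


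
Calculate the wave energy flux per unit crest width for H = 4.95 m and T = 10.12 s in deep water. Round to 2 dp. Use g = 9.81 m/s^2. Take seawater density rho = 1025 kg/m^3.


P = rho * g^2 * H^2 * T / (32 * pi)
P = 1025 * 9.81^2 * 4.95^2 * 10.12 / (32 * pi)
P = 1025 * 96.2361 * 24.5025 * 10.12 / 100.53096
P = 243306.07 W/m

243306.07


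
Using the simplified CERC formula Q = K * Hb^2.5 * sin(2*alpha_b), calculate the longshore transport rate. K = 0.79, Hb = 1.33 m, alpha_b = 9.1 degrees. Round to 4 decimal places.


Q = K * Hb^2.5 * sin(2 * alpha_b)
Hb^2.5 = 1.33^2.5 = 2.039995
sin(2 * 9.1) = sin(18.2) = 0.312335
Q = 0.79 * 2.039995 * 0.312335
Q = 0.5034 m^3/s

0.5034


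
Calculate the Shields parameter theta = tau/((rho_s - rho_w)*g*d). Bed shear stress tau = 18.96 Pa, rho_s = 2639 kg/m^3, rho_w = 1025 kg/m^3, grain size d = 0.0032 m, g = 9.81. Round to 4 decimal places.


theta = tau / ((rho_s - rho_w) * g * d)
rho_s - rho_w = 2639 - 1025 = 1614
Denominator = 1614 * 9.81 * 0.0032 = 50.666688
theta = 18.96 / 50.666688
theta = 0.3742

0.3742


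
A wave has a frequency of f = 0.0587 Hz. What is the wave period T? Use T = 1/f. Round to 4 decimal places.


T = 1 / f
T = 1 / 0.0587
T = 17.0358 s

17.0358


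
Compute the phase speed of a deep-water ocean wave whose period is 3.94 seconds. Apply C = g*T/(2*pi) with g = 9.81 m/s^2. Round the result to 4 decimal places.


We use the deep-water celerity formula:
C = g * T / (2 * pi)
C = 9.81 * 3.94 / (2 * 3.14159...)
C = 38.651400 / 6.283185
C = 6.1516 m/s

6.1516


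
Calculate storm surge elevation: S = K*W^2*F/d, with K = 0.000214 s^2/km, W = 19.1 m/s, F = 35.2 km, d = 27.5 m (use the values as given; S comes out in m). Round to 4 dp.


S = K * W^2 * F / d
W^2 = 19.1^2 = 364.81
S = 0.000214 * 364.81 * 35.2 / 27.5
Numerator = 0.000214 * 364.81 * 35.2 = 2.748041
S = 2.748041 / 27.5 = 0.0999 m

0.0999


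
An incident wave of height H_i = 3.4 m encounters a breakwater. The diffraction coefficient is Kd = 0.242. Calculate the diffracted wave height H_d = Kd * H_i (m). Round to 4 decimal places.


H_d = Kd * H_i
H_d = 0.242 * 3.4
H_d = 0.8228 m

0.8228


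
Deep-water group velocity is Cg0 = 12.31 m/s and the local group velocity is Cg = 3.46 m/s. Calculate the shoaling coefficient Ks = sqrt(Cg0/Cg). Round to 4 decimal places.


Ks = sqrt(Cg0 / Cg)
Ks = sqrt(12.31 / 3.46)
Ks = sqrt(3.5578)
Ks = 1.8862

1.8862


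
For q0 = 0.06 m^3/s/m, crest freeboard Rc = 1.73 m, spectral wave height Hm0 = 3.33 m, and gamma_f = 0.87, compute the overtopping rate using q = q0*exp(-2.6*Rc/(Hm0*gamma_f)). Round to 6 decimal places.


q = q0 * exp(-2.6 * Rc / (Hm0 * gamma_f))
Exponent = -2.6 * 1.73 / (3.33 * 0.87)
= -2.6 * 1.73 / 2.8971
= -1.552587
exp(-1.552587) = 0.211700
q = 0.06 * 0.211700
q = 0.012702 m^3/s/m

0.012702


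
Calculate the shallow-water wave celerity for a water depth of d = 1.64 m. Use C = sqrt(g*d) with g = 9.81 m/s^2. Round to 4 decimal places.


Using the shallow-water approximation:
C = sqrt(g * d) = sqrt(9.81 * 1.64)
C = sqrt(16.0884)
C = 4.0110 m/s

4.0110


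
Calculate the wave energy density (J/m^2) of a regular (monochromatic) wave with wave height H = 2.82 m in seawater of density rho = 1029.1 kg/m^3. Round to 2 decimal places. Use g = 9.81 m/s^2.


E = (1/8) * rho * g * H^2
E = (1/8) * 1029.1 * 9.81 * 2.82^2
E = 0.125 * 1029.1 * 9.81 * 7.9524
E = 10035.40 J/m^2

10035.40


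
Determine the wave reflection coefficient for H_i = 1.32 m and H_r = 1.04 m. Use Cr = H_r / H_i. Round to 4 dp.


Cr = H_r / H_i
Cr = 1.04 / 1.32
Cr = 0.7879

0.7879


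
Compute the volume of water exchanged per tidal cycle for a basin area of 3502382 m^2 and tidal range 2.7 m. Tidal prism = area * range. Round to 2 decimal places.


Tidal prism = Area * Tidal range
P = 3502382 * 2.7
P = 9456431.40 m^3

9456431.40


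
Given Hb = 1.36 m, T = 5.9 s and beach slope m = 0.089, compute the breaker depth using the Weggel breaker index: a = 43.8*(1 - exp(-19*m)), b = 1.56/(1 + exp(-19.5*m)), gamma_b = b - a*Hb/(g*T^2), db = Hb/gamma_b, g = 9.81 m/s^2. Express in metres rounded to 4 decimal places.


a = 43.8 * (1 - exp(-19 * m))
exp(-19 * 0.089) = exp(-1.6910) = 0.184335
a = 43.8 * (1 - 0.184335) = 35.726123
b = 1.56 / (1 + exp(-19.5 * m))
exp(-19.5 * 0.089) = exp(-1.7355) = 0.176312
b = 1.56 / (1 + 0.176312) = 1.326179
Hb / (g * T^2) = 1.36 / (9.81 * 5.9^2) = 1.36 / 341.4861 = 0.00398259
gamma_b = b - a * Hb/(g*T^2) = 1.326179 - 35.726123 * 0.00398259 = 1.183896
db = Hb / gamma_b = 1.36 / 1.183896
db = 1.1487 m

1.1487


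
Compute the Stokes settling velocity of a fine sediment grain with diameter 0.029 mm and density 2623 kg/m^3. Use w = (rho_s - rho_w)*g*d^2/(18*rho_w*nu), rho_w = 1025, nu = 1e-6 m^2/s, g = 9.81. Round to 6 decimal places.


w = (rho_s - rho_w) * g * d^2 / (18 * rho_w * nu)
d = 0.029 mm = 0.000029 m
rho_s - rho_w = 2623 - 1025 = 1598
Numerator = 1598 * 9.81 * (0.000029)^2 = 0.000013183836
Denominator = 18 * 1025 * 1e-6 = 0.018450
w = 0.000715 m/s

0.000715


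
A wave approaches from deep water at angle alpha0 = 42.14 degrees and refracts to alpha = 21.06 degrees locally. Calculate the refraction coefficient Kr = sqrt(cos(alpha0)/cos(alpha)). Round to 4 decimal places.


Kr = sqrt(cos(alpha0) / cos(alpha))
cos(42.14) = 0.741508
cos(21.06) = 0.933205
Kr = sqrt(0.741508 / 0.933205)
Kr = sqrt(0.794582)
Kr = 0.8914

0.8914
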